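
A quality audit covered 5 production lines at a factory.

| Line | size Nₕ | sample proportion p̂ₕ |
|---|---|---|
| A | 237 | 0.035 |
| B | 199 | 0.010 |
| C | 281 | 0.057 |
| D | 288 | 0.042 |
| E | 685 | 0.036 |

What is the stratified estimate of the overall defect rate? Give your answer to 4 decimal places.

N = 237 + 199 + 281 + 288 + 685 = 1690.
Overall proportion = Σ (Nₕ/N)·p̂ₕ.
Σ Nₕp̂ₕ = 8.295 + 1.99 + 16.017 + 12.096 + 24.66 = 63.058.
63.058 / 1690 = 0.037312... → 0.0373.

0.0373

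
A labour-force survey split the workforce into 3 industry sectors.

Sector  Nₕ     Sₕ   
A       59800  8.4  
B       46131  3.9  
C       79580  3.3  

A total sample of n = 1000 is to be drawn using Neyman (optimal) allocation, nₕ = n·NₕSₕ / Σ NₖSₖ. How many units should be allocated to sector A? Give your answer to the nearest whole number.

532

Σ NₕSₕ = 59800·8.4 + 46131·3.9 + 79580·3.3 = 944844.9.
Share for A: 502320/944844.9 = 0.53164.
n_A = 1000 × 0.53164 = 531.643... → 532.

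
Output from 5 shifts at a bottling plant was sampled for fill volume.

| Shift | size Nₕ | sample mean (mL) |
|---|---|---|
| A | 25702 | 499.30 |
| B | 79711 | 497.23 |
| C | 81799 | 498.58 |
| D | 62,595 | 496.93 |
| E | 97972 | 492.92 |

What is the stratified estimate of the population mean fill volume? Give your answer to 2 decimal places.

x̄_st = (Σ Nₕx̄ₕ) / (Σ Nₕ) = (25702·499.30 + 79711·497.23 + 81799·498.58 + 62595·496.93 + 97972·492.92) / 347779
= 172648746.14 / 347779 = 496.4323... → 496.43.

496.43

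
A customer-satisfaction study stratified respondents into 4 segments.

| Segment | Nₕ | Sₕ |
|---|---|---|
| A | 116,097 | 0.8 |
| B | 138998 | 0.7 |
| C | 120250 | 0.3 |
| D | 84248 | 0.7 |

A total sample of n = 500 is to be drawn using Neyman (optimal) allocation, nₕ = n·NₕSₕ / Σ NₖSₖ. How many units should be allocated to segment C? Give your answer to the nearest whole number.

63

A: NₕSₕ = 116097·0.8 = 92877.6
B: NₕSₕ = 138998·0.7 = 97298.6
C: NₕSₕ = 120250·0.3 = 36075
D: NₕSₕ = 84248·0.7 = 58973.6
Σ NₕSₕ = 285224.8.
n_C = 500·36075/285224.8 = 63.240... → 63.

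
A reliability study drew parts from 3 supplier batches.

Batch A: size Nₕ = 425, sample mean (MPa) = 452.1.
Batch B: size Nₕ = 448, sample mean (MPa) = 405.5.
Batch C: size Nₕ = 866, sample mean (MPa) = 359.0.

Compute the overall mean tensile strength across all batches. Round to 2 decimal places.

393.73

x̄_st = (Σ Nₕx̄ₕ) / (Σ Nₕ) = (425·452.1 + 448·405.5 + 866·359.0) / 1739
= 684700.5 / 1739 = 393.7323... → 393.73.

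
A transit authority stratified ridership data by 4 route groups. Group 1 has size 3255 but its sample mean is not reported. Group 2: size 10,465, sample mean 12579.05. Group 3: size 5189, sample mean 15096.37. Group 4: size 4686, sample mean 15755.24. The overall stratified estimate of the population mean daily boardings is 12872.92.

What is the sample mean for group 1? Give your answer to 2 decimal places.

6123.71

Σ Nₕx̄ₕ = N·μ, so 3255·x̄_1 = 23595·12872.92 − (10465·12579.05 + 5189·15096.37 + 4686·15755.24).
= 303736547.4 − 283803876.82 = 19932670.58.
x̄_1 = 19932670.58 / 3255 = 6123.7083... → 6123.71.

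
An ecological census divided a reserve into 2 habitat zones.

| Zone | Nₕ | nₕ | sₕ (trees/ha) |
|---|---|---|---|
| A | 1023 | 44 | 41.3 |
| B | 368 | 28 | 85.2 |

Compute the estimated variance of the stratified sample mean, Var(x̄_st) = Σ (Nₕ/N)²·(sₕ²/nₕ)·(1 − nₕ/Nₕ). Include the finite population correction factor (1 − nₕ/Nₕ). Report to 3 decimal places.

N = 1391. Term for each stratum: Wₕ²sₕ²/nₕ·(1−nₕ/Nₕ).
Var(x̄_st) = 20.065570 + 16.764617 = 36.830187 → 36.830.

36.830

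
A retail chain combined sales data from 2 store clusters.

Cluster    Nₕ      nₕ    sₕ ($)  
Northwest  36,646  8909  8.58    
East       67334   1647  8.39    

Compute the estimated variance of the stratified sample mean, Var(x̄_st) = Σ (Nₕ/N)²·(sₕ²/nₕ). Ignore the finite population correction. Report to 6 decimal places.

0.018949

N = 103980. Term for each stratum: Wₕ²sₕ²/nₕ.
Var(x̄_st) = 0.001026359 + 0.017922539 = 0.018948897 → 0.018949.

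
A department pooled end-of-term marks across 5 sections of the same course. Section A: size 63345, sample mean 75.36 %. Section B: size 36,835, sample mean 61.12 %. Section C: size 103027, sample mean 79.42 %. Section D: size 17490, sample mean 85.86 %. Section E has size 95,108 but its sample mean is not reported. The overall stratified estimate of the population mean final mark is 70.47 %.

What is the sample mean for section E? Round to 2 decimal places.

N = 63345 + 36835 + 103027 + 17490 + 95108 = 315805.
Overall total = μ·N = 70.47·315805 = 22254778.35.
Subtract the known strata: 63345·75.36 + 36835·61.12 + 103027·79.42 + 17490·85.86 = 16709130.14.
Remaining total for section E: 22254778.35 − 16709130.14 = 5545648.21.
Divide by its size: 5545648.21 / 95108 = 58.3090... → 58.31.

58.31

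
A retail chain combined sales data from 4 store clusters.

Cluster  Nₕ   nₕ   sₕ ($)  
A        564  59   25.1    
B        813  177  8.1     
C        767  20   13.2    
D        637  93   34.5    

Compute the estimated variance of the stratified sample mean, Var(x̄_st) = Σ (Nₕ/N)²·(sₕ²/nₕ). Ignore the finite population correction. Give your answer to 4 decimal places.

N = 2781. Term for each stratum: Wₕ²sₕ²/nₕ.
Var(x̄_st) = 0.4391892 + 0.0316793 + 0.6626842 + 0.6714785 = 1.8050313 → 1.8050.

1.8050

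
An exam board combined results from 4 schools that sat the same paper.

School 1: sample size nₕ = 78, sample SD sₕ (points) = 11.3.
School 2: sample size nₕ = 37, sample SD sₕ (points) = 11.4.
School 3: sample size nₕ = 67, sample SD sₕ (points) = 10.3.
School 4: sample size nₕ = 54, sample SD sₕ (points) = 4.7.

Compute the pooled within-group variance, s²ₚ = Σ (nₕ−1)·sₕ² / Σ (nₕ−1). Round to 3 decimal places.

97.773

Degrees of freedom: 77 + 36 + 66 + 53 = 232.
Σ(nₕ−1)sₕ² = 77·127.69 + 36·129.96 + 66·106.09 + 53·22.09 = 22683.4.
s²ₚ = 22683.4 / 232 = 97.77328... → 97.773.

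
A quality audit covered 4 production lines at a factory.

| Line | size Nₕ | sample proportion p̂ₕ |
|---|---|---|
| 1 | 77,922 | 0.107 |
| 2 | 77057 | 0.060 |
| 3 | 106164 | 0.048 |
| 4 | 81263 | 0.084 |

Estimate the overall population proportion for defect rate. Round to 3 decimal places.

0.073

Wₕ = Nₕ/N with N = 342406: 0.2276, 0.2250, 0.3101, 0.2373.
p̂_st = 0.2276·0.107 + 0.2250·0.060 + 0.3101·0.048 + 0.2373·0.084 ≈ 0.07267... → 0.073.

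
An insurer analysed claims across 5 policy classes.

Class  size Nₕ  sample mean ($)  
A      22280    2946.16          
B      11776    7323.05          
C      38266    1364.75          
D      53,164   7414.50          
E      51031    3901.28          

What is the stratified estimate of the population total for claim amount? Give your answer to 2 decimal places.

A: 22280·2946.16 = 65640444.8
B: 11776·7323.05 = 86236236.8
C: 38266·1364.75 = 52223523.5
D: 53164·7414.50 = 394184478
E: 51031·3901.28 = 199086219.68
τ̂ = Σ Nₕx̄ₕ = 797370902.78.

797370902.78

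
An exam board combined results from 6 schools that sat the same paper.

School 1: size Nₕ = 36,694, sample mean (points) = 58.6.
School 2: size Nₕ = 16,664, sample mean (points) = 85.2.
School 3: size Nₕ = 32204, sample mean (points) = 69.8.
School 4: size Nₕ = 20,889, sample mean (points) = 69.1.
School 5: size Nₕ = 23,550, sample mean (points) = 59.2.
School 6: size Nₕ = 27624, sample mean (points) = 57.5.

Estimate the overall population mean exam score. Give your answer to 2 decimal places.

64.99

N = 157625; weights Wₕ = Nₕ/N = (0.2328, 0.1057, 0.2043, 0.1325, 0.1494, 0.1753).
x̄_st = Σ Wₕ·x̄ₕ = 0.2328·58.6 + 0.1057·85.2 + 0.2043·69.8 + 0.1325·69.1 + 0.1494·59.2 + 0.1753·57.5 ≈ 64.9887...
→ 64.99.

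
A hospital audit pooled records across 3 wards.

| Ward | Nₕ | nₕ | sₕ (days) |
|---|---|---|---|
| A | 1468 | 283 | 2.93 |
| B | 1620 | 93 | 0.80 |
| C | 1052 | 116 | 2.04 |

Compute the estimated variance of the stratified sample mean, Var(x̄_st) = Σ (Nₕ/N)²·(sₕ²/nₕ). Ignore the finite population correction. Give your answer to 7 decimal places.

N = 4140; Wₕ = Nₕ/N.
ward A: (1468/4140)²·2.93²/283 = 0.0038141717
ward B: (1620/4140)²·0.80²/93 = 0.0010537228
ward C: (1052/4140)²·2.04²/116 = 0.0023165045
Sum = 0.0071843989 → 0.0071844.

0.0071844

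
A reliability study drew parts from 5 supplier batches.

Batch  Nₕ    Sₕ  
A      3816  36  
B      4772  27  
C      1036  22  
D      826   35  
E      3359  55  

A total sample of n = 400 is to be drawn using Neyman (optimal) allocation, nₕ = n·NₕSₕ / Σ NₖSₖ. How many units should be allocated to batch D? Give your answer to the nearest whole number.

Σ NₕSₕ = 3816·36 + 4772·27 + 1036·22 + 826·35 + 3359·55 = 502667.
Share for D: 28910/502667 = 0.05751.
n_D = 400 × 0.05751 = 23.005... → 23.

23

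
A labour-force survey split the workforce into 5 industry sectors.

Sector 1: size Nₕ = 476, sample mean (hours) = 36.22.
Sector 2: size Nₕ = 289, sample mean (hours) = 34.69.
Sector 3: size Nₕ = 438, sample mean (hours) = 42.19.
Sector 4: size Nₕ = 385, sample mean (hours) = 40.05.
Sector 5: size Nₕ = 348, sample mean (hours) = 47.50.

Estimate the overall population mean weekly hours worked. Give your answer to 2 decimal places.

N = 1936; weights Wₕ = Nₕ/N = (0.2459, 0.1493, 0.2262, 0.1989, 0.1798).
x̄_st = Σ Wₕ·x̄ₕ = 0.2459·36.22 + 0.1493·34.69 + 0.2262·42.19 + 0.1989·40.05 + 0.1798·47.50 ≈ 40.1315...
→ 40.13.

40.13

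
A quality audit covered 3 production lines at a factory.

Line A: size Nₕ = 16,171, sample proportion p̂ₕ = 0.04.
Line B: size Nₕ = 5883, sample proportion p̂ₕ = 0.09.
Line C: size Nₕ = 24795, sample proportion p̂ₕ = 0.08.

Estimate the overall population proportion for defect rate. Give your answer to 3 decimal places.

0.067

Wₕ = Nₕ/N with N = 46849: 0.3452, 0.1256, 0.5293.
p̂_st = 0.3452·0.04 + 0.1256·0.09 + 0.5293·0.08 ≈ 0.06745... → 0.067.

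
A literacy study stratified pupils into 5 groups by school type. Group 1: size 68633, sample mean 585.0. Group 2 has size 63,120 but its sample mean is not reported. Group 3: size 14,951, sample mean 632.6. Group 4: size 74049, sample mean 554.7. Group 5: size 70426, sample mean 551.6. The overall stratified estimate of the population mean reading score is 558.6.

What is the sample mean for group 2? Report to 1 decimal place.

N = 68633 + 63120 + 14951 + 74049 + 70426 = 291179.
Overall total = μ·N = 558.6·291179 = 162652589.4.
Subtract the known strata: 68633·585.0 + 14951·632.6 + 74049·554.7 + 70426·551.6 = 129530269.5.
Remaining total for group 2: 162652589.4 − 129530269.5 = 33122319.9.
Divide by its size: 33122319.9 / 63120 = 524.752... → 524.8.

524.8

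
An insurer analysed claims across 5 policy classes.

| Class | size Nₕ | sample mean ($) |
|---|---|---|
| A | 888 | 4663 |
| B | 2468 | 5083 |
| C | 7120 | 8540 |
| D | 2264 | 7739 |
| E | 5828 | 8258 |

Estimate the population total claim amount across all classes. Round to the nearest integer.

A: 888·4663 = 4140744
B: 2468·5083 = 12544844
C: 7120·8540 = 60804800
D: 2264·7739 = 17521096
E: 5828·8258 = 48127624
τ̂ = Σ Nₕx̄ₕ = 143139108.

143139108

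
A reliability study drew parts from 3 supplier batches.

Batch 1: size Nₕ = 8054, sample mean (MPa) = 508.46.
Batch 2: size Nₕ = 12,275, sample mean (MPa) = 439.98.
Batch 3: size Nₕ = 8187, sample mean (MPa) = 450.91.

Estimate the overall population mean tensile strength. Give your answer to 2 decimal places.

N = 28516; weights Wₕ = Nₕ/N = (0.2824, 0.4305, 0.2871).
x̄_st = Σ Wₕ·x̄ₕ = 0.2824·508.46 + 0.4305·439.98 + 0.2871·450.91 ≈ 462.4594...
→ 462.46.

462.46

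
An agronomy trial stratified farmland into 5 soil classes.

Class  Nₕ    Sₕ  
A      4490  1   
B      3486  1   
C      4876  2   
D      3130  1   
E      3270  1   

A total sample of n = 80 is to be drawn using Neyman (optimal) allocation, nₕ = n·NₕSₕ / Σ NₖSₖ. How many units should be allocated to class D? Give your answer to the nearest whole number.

Σ NₕSₕ = 4490·1 + 3486·1 + 4876·2 + 3130·1 + 3270·1 = 24128.
Share for D: 3130/24128 = 0.12972.
n_D = 80 × 0.12972 = 10.378... → 10.

10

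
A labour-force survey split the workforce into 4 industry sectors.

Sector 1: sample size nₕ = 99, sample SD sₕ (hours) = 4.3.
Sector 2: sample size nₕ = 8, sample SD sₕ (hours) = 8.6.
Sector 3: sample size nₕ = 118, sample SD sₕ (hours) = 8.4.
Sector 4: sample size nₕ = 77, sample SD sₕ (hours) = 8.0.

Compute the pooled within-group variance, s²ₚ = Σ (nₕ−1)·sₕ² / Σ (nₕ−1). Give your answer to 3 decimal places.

Degrees of freedom: 98 + 7 + 117 + 76 = 298.
Σ(nₕ−1)sₕ² = 98·18.49 + 7·73.96 + 117·70.56 + 76·64 = 15449.26.
s²ₚ = 15449.26 / 298 = 51.84315... → 51.843.

51.843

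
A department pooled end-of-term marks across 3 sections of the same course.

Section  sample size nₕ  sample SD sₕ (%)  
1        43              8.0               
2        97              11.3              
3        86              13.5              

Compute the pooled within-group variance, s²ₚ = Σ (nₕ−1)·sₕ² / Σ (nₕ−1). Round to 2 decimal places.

Degrees of freedom: 42 + 96 + 85 = 223.
Σ(nₕ−1)sₕ² = 42·64 + 96·127.69 + 85·182.25 = 30437.49.
s²ₚ = 30437.49 / 223 = 136.4910... → 136.49.

136.49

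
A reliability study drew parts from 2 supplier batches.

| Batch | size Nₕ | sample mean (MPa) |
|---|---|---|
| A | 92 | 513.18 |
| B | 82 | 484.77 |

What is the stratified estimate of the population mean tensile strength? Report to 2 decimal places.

x̄_st = (Σ Nₕx̄ₕ) / (Σ Nₕ) = (92·513.18 + 82·484.77) / 174
= 86963.7 / 174 = 499.7914... → 499.79.

499.79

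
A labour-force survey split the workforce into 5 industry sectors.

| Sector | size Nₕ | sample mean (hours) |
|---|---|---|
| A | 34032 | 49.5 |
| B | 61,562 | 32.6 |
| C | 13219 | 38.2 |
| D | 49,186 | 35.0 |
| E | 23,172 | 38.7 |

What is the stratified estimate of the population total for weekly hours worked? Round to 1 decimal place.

6814737.4

A: 34032·49.5 = 1684584
B: 61562·32.6 = 2006921.2
C: 13219·38.2 = 504965.8
D: 49186·35.0 = 1721510
E: 23172·38.7 = 896756.4
τ̂ = Σ Nₕx̄ₕ = 6814737.4.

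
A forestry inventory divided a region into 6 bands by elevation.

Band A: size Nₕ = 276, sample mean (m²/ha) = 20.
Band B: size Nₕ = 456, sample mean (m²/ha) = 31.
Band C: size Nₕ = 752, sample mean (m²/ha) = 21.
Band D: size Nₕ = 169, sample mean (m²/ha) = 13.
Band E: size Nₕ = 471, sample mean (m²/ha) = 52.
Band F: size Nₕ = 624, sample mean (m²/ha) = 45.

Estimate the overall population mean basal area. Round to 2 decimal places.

x̄_st = (Σ Nₕx̄ₕ) / (Σ Nₕ) = (276·20 + 456·31 + 752·21 + 169·13 + 471·52 + 624·45) / 2748
= 90217 / 2748 = 32.8301... → 32.83.

32.83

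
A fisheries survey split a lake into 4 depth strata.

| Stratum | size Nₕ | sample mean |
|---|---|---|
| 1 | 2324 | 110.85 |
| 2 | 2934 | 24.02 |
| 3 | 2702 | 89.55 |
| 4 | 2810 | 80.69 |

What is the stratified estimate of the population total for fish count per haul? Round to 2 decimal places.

796793.08

Estimate total by summing Nₕ·x̄ₕ over strata.
2324·110.85 + 2934·24.02 + 2702·89.55 + 2810·80.69 = 257615.4 + 70474.68 + 241964.1 + 226738.9 = 796793.08.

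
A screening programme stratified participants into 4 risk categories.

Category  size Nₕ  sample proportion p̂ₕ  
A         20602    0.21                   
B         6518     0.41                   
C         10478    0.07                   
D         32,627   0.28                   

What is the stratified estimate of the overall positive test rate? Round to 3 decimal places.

0.240

N = 20602 + 6518 + 10478 + 32627 = 70225.
Overall proportion = Σ (Nₕ/N)·p̂ₕ.
Σ Nₕp̂ₕ = 4326.42 + 2672.38 + 733.46 + 9135.56 = 16867.82.
16867.82 / 70225 = 0.24020... → 0.240.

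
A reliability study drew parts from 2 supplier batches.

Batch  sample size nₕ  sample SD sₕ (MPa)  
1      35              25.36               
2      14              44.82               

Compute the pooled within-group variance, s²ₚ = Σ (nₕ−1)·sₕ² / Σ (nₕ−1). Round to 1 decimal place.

1020.9

1: (35−1)·25.36² = 34·643.1296 = 21866.4064
2: (14−1)·44.82² = 13·2008.8324 = 26114.8212
Numerator = 47981.2276; denominator = Σ(nₕ−1) = 47.
s²ₚ = 47981.2276/47 = 1020.877... → 1020.9.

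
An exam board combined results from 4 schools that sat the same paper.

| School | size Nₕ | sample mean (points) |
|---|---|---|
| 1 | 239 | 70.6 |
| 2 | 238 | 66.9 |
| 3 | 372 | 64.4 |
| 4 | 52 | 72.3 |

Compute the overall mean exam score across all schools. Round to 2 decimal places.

N = 901; weights Wₕ = Nₕ/N = (0.2653, 0.2642, 0.4129, 0.0577).
x̄_st = Σ Wₕ·x̄ₕ = 0.2653·70.6 + 0.2642·66.9 + 0.4129·64.4 + 0.0577·72.3 ≈ 67.1609...
→ 67.16.

67.16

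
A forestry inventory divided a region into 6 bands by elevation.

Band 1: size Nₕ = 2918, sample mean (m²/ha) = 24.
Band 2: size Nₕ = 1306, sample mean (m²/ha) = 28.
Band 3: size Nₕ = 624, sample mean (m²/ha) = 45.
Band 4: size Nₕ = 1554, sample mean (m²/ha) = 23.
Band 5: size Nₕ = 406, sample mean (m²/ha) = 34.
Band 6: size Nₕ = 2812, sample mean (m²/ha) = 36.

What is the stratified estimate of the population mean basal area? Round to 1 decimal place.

29.7

N = 9620; weights Wₕ = Nₕ/N = (0.3033, 0.1358, 0.0649, 0.1615, 0.0422, 0.2923).
x̄_st = Σ Wₕ·x̄ₕ = 0.3033·24 + 0.1358·28 + 0.0649·45 + 0.1615·23 + 0.0422·34 + 0.2923·36 ≈ 29.673...
→ 29.7.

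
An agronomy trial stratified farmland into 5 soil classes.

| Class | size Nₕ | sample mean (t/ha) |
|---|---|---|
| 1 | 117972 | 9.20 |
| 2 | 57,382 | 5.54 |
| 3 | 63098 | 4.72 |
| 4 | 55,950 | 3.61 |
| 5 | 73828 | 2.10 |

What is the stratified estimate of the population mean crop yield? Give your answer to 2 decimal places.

x̄_st = (Σ Nₕx̄ₕ) / (Σ Nₕ) = (117972·9.20 + 57382·5.54 + 63098·4.72 + 55950·3.61 + 73828·2.10) / 368230
= 2058079.54 / 368230 = 5.5891... → 5.59.

5.59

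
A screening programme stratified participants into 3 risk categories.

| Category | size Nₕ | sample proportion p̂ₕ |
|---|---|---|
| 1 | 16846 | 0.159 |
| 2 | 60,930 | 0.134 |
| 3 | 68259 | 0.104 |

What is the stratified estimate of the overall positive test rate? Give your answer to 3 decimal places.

Wₕ = Nₕ/N with N = 146035: 0.1154, 0.4172, 0.4674.
p̂_st = 0.1154·0.159 + 0.4172·0.134 + 0.4674·0.104 ≈ 0.12286... → 0.123.

0.123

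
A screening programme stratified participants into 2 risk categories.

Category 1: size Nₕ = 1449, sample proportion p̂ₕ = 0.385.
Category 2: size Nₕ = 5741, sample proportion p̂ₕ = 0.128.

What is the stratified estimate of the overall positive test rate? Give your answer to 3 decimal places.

0.180

N = 1449 + 5741 = 7190.
Overall proportion = Σ (Nₕ/N)·p̂ₕ.
Σ Nₕp̂ₕ = 557.865 + 734.848 = 1292.713.
1292.713 / 7190 = 0.17979... → 0.180.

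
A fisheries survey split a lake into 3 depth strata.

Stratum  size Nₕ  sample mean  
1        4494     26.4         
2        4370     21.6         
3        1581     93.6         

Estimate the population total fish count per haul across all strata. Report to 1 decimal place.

1: 4494·26.4 = 118641.6
2: 4370·21.6 = 94392
3: 1581·93.6 = 147981.6
τ̂ = Σ Nₕx̄ₕ = 361015.2.

361015.2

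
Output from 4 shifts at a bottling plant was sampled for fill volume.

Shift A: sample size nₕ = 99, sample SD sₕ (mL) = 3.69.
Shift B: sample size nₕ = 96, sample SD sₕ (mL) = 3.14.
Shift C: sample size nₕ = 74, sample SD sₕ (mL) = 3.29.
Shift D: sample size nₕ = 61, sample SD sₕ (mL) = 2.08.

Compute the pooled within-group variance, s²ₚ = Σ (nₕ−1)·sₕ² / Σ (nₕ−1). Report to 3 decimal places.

Degrees of freedom: 98 + 95 + 73 + 60 = 326.
Σ(nₕ−1)sₕ² = 98·13.6161 + 95·9.8596 + 73·10.8241 + 60·4.3264 = 3320.7831.
s²ₚ = 3320.7831 / 326 = 10.18645... → 10.186.

10.186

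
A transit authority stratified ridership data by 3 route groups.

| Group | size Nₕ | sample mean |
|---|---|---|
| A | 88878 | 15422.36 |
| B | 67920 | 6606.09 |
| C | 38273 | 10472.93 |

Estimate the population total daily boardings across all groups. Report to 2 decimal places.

A: 88878·15422.36 = 1370708512.08
B: 67920·6606.09 = 448685632.8
C: 38273·10472.93 = 400830449.89
τ̂ = Σ Nₕx̄ₕ = 2220224594.77.

2220224594.77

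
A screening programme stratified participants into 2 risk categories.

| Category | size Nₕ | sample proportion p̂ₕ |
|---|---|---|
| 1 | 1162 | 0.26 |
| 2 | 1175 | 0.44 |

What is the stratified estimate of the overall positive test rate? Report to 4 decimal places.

0.3505

Wₕ = Nₕ/N with N = 2337: 0.4972, 0.5028.
p̂_st = 0.4972·0.26 + 0.5028·0.44 ≈ 0.350501... → 0.3505.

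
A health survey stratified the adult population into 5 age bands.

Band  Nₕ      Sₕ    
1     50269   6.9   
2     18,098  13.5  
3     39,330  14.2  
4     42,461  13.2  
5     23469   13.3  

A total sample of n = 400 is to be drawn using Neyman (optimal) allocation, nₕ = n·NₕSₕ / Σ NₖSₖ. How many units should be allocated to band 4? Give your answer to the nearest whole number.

111

1: NₕSₕ = 50269·6.9 = 346856.1
2: NₕSₕ = 18098·13.5 = 244323
3: NₕSₕ = 39330·14.2 = 558486
4: NₕSₕ = 42461·13.2 = 560485.2
5: NₕSₕ = 23469·13.3 = 312137.7
Σ NₕSₕ = 2022288.
n_4 = 400·560485.2/2022288 = 110.862... → 111.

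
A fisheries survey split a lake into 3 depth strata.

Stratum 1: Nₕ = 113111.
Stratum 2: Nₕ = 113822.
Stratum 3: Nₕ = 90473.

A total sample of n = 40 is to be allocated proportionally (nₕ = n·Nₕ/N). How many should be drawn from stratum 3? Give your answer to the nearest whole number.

N = 113111 + 113822 + 90473 = 317406.
n_3 = 40·90473/317406 = 11.402... → 11.

11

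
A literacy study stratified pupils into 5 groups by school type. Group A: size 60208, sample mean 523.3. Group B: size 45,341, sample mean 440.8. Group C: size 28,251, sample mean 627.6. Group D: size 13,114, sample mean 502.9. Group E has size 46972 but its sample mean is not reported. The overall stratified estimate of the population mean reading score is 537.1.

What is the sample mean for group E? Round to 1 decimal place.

602.9

Σ Nₕx̄ₕ = N·μ, so 46972·x̄_E = 193886·537.1 − (60208·523.3 + 45341·440.8 + 28251·627.6 + 13114·502.9).
= 104136170.6 − 75818517.4 = 28317653.2.
x̄_E = 28317653.2 / 46972 = 602.862... → 602.9.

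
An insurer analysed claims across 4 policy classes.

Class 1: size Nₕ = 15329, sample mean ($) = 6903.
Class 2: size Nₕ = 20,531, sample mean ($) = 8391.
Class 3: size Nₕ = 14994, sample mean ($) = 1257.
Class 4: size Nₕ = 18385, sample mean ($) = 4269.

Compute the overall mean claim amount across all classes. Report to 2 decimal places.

5422.16

N = 69239; weights Wₕ = Nₕ/N = (0.2214, 0.2965, 0.2166, 0.2655).
x̄_st = Σ Wₕ·x̄ₕ = 0.2214·6903 + 0.2965·8391 + 0.2166·1257 + 0.2655·4269 ≈ 5422.1570...
→ 5422.16.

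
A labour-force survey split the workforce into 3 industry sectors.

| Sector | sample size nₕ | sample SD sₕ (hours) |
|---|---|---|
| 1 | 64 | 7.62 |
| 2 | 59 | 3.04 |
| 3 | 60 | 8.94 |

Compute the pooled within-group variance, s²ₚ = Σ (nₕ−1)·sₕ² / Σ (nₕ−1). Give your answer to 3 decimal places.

49.498

Degrees of freedom: 63 + 58 + 59 = 180.
Σ(nₕ−1)sₕ² = 63·58.0644 + 58·9.2416 + 59·79.9236 = 8909.5624.
s²ₚ = 8909.5624 / 180 = 49.49757... → 49.498.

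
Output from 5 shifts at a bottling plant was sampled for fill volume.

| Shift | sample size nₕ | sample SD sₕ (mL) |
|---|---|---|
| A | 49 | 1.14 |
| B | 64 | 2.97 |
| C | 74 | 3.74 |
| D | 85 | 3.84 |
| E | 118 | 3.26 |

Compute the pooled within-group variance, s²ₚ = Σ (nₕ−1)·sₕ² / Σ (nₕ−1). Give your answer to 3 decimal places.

10.705

A: (49−1)·1.14² = 48·1.2996 = 62.3808
B: (64−1)·2.97² = 63·8.8209 = 555.7167
C: (74−1)·3.74² = 73·13.9876 = 1021.0948
D: (85−1)·3.84² = 84·14.7456 = 1238.6304
E: (118−1)·3.26² = 117·10.6276 = 1243.4292
Numerator = 4121.2519; denominator = Σ(nₕ−1) = 385.
s²ₚ = 4121.2519/385 = 10.70455... → 10.705.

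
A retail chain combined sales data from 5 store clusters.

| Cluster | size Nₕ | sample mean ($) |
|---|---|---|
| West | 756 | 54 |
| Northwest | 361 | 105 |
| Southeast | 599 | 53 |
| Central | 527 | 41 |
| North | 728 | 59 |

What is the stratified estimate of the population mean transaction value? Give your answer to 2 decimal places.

58.91

N = 2971; weights Wₕ = Nₕ/N = (0.2545, 0.1215, 0.2016, 0.1774, 0.2450).
x̄_st = Σ Wₕ·x̄ₕ = 0.2545·54 + 0.1215·105 + 0.2016·53 + 0.1774·41 + 0.2450·59 ≈ 58.9145...
→ 58.91.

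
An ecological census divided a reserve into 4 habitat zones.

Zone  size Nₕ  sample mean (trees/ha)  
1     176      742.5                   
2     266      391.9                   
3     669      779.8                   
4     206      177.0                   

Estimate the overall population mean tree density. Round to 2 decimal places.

602.18

x̄_st = (Σ Nₕx̄ₕ) / (Σ Nₕ) = (176·742.5 + 266·391.9 + 669·779.8 + 206·177.0) / 1317
= 793073.6 / 1317 = 602.1819... → 602.18.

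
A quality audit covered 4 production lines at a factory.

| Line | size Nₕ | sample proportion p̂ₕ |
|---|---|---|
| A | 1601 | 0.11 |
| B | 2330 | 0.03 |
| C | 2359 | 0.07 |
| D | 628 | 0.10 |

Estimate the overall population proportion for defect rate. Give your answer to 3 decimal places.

Wₕ = Nₕ/N with N = 6918: 0.2314, 0.3368, 0.3410, 0.0908.
p̂_st = 0.2314·0.11 + 0.3368·0.03 + 0.3410·0.07 + 0.0908·0.10 ≈ 0.06851... → 0.069.

0.069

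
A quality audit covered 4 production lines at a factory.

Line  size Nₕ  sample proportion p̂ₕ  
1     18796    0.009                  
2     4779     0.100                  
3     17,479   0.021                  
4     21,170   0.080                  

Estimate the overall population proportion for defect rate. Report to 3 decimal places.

0.044

N = 18796 + 4779 + 17479 + 21170 = 62224.
Overall proportion = Σ (Nₕ/N)·p̂ₕ.
Σ Nₕp̂ₕ = 169.164 + 477.9 + 367.059 + 1693.6 = 2707.723.
2707.723 / 62224 = 0.04352... → 0.044.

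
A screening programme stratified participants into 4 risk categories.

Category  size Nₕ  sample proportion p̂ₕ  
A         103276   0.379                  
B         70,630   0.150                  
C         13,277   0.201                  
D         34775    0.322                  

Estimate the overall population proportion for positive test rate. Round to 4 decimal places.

Wₕ = Nₕ/N with N = 221958: 0.4653, 0.3182, 0.0598, 0.1567.
p̂_st = 0.4653·0.379 + 0.3182·0.150 + 0.0598·0.201 + 0.1567·0.322 ≈ 0.286551... → 0.2866.

0.2866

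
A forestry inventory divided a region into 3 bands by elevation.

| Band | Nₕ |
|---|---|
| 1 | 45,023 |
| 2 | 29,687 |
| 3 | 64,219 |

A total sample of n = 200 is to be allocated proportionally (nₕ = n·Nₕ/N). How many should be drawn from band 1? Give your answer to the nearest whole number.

N = 45023 + 29687 + 64219 = 138929.
n_1 = 200·45023/138929 = 64.814... → 65.

65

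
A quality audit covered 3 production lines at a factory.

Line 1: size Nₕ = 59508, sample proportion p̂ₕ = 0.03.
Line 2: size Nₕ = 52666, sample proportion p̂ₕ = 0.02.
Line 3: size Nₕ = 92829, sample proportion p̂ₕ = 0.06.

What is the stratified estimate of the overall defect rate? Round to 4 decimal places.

0.0410

Wₕ = Nₕ/N with N = 205003: 0.2903, 0.2569, 0.4528.
p̂_st = 0.2903·0.03 + 0.2569·0.02 + 0.4528·0.06 ≈ 0.041015... → 0.0410.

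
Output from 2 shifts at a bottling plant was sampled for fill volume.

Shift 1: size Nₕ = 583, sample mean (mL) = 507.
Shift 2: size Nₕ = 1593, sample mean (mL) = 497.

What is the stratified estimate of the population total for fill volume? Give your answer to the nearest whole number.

1087302

1: 583·507 = 295581
2: 1593·497 = 791721
τ̂ = Σ Nₕx̄ₕ = 1087302.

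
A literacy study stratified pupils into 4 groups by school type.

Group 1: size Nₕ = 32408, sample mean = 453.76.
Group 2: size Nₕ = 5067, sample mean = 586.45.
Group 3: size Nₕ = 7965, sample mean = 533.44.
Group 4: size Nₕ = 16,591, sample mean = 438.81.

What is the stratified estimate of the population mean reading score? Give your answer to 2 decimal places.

470.83

N = 62031; weights Wₕ = Nₕ/N = (0.5224, 0.0817, 0.1284, 0.2675).
x̄_st = Σ Wₕ·x̄ₕ = 0.5224·453.76 + 0.0817·586.45 + 0.1284·533.44 + 0.2675·438.81 ≈ 470.8314...
→ 470.83.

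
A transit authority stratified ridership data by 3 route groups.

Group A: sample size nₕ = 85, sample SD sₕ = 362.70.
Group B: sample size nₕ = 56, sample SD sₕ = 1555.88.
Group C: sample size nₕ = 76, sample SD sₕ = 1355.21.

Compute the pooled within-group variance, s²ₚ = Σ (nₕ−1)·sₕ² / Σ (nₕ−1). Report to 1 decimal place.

1317461.7

Degrees of freedom: 84 + 55 + 75 = 214.
Σ(nₕ−1)sₕ² = 84·131551.29 + 55·2420762.5744 + 75·1836594.1441 = 281936810.7595.
s²ₚ = 281936810.7595 / 214 = 1317461.733... → 1317461.7.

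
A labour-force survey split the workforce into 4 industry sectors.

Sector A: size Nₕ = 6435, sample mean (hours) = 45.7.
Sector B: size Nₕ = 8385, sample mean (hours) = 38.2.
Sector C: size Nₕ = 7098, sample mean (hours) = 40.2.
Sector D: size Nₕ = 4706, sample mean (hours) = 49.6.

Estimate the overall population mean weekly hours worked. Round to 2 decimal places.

42.56

x̄_st = (Σ Nₕx̄ₕ) / (Σ Nₕ) = (6435·45.7 + 8385·38.2 + 7098·40.2 + 4706·49.6) / 26624
= 1133143.7 / 26624 = 42.5610... → 42.56.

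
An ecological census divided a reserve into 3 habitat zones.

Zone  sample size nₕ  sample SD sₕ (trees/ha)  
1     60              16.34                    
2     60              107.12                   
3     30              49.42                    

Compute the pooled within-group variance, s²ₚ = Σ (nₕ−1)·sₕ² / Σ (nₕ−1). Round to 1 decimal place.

1: (60−1)·16.34² = 59·266.9956 = 15752.7404
2: (60−1)·107.12² = 59·11474.6944 = 677006.9696
3: (30−1)·49.42² = 29·2442.3364 = 70827.7556
Numerator = 763587.4656; denominator = Σ(nₕ−1) = 147.
s²ₚ = 763587.4656/147 = 5194.473... → 5194.5.

5194.5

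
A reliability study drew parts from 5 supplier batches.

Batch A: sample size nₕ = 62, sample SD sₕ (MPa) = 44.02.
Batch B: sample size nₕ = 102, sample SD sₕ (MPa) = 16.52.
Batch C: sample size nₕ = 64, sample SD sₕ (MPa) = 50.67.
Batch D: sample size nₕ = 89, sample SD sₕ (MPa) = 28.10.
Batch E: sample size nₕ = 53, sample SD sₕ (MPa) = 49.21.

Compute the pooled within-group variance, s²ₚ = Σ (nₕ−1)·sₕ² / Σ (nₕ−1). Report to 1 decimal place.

1377.9

A: (62−1)·44.02² = 61·1937.7604 = 118203.3844
B: (102−1)·16.52² = 101·272.9104 = 27563.9504
C: (64−1)·50.67² = 63·2567.4489 = 161749.2807
D: (89−1)·28.10² = 88·789.61 = 69485.68
E: (53−1)·49.21² = 52·2421.6241 = 125924.4532
Numerator = 502926.7487; denominator = Σ(nₕ−1) = 365.
s²ₚ = 502926.7487/365 = 1377.882... → 1377.9.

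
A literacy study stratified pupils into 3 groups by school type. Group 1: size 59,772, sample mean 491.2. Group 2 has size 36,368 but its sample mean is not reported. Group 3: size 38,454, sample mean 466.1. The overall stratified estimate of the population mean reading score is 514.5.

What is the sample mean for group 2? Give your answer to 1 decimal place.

604.0

Σ Nₕx̄ₕ = N·μ, so 36368·x̄_2 = 134594·514.5 − (59772·491.2 + 38454·466.1).
= 69248613 − 47283415.8 = 21965197.2.
x̄_2 = 21965197.2 / 36368 = 603.970... → 604.0.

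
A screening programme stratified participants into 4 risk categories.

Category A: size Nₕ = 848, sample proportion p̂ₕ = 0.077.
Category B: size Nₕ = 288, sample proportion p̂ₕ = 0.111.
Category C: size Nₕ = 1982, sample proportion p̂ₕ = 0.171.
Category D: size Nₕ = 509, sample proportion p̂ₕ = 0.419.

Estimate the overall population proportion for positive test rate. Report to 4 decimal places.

0.1791

Wₕ = Nₕ/N with N = 3627: 0.2338, 0.0794, 0.5465, 0.1403.
p̂_st = 0.2338·0.077 + 0.0794·0.111 + 0.5465·0.171 + 0.1403·0.419 ≈ 0.179062... → 0.1791.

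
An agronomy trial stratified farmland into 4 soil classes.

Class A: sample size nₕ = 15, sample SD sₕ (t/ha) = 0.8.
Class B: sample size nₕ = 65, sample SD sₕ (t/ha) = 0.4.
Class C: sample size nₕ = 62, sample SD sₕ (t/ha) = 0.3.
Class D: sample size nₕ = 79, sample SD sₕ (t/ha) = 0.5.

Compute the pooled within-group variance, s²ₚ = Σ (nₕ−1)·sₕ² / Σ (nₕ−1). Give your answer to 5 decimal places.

0.20364

Degrees of freedom: 14 + 64 + 61 + 78 = 217.
Σ(nₕ−1)sₕ² = 14·0.64 + 64·0.16 + 61·0.09 + 78·0.25 = 44.19.
s²ₚ = 44.19 / 217 = 0.2036406... → 0.20364.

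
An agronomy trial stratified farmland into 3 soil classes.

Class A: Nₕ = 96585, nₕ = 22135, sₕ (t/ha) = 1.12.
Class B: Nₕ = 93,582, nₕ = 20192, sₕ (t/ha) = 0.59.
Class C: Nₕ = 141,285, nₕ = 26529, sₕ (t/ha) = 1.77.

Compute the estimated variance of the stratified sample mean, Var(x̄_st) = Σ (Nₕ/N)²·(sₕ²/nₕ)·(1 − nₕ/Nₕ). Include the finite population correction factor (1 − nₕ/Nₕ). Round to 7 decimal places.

N = 331452; Wₕ = Nₕ/N.
class A: (96585/331452)²·1.12²/22135·(1 − 22135/96585) = 0.0000037093
class B: (93582/331452)²·0.59²/20192·(1 − 20192/93582) = 0.0000010777
class C: (141285/331452)²·1.77²/26529·(1 − 26529/141285) = 0.0000174283
Sum = 0.0000222153 → 0.0000222.

0.0000222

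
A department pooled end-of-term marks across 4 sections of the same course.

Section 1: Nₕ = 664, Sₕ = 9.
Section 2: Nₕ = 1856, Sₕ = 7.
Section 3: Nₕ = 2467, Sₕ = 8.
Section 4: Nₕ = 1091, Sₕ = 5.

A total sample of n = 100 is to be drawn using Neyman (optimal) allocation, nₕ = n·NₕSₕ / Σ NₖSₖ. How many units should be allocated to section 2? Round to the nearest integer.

29

Σ NₕSₕ = 664·9 + 1856·7 + 2467·8 + 1091·5 = 44159.
Share for 2: 12992/44159 = 0.29421.
n_2 = 100 × 0.29421 = 29.421... → 29.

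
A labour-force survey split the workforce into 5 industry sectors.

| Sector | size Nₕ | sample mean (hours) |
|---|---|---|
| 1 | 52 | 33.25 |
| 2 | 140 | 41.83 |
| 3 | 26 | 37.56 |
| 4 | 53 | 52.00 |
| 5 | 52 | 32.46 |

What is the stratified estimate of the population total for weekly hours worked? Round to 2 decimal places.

13005.68

Population total = Σ Nₕ·x̄ₕ (each stratum's size times its mean).
52·33.25 + 140·41.83 + 26·37.56 + 53·52.00 + 52·32.46 = 1729 + 5856.2 + 976.56 + 2756 + 1687.92 = 13005.68.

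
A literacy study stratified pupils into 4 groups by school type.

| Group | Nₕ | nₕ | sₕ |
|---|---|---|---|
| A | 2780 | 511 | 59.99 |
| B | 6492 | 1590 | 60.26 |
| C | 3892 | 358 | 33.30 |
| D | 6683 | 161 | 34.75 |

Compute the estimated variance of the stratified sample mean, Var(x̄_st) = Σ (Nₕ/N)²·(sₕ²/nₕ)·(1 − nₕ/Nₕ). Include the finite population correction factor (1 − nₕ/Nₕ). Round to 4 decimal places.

N = 19847; Wₕ = Nₕ/N.
group A: (2780/19847)²·59.99²/511·(1 − 511/2780) = 0.1127785
group B: (6492/19847)²·60.26²/1590·(1 − 1590/6492) = 0.1845114
group C: (3892/19847)²·33.30²/358·(1 − 358/3892) = 0.1081571
group D: (6683/19847)²·34.75²/161·(1 − 161/6683) = 0.8299392
Sum = 1.2353862 → 1.2354.

1.2354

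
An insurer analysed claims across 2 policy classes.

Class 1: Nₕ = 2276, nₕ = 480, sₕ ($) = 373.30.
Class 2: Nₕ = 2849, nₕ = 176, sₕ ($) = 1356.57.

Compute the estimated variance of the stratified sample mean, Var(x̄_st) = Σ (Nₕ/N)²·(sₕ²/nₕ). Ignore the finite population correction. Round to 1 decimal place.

3288.5

N = 5125; Wₕ = Nₕ/N.
class 1: (2276/5125)²·373.30²/480 = 57.2574
class 2: (2849/5125)²·1356.57²/176 = 3231.2377
Sum = 3288.4951 → 3288.5.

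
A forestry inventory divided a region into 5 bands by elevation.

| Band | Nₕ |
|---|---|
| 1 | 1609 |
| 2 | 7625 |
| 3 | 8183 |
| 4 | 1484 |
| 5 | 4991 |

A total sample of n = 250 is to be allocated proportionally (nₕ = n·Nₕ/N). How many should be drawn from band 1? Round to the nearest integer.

17

N = 1609 + 7625 + 8183 + 1484 + 4991 = 23892.
n_1 = 250·1609/23892 = 16.836... → 17.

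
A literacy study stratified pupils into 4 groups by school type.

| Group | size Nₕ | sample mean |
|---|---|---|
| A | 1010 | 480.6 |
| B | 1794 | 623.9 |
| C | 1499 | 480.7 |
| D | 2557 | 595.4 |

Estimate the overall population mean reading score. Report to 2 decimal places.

N = 1010 + 1794 + 1499 + 2557 = 6860.
Weight each subgroup mean by Nₕ/N and sum.
Σ Nₕx̄ₕ = 1010·480.6 + 1794·623.9 + 1499·480.7 + 2557·595.4 = 485406 + 1119276.6 + 720569.3 + 1522437.8 = 3847689.7.
Divide by N: 3847689.7 / 6860 = 560.8877... → 560.89.

560.89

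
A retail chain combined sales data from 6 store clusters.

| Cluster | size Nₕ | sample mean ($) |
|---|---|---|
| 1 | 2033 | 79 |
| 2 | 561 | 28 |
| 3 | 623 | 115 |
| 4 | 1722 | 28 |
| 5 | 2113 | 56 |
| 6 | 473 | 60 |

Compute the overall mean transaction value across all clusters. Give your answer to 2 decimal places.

58.86

N = 2033 + 561 + 623 + 1722 + 2113 + 473 = 7525.
The stratified mean weights each stratum mean by its population share Nₕ/N.
Σ Nₕx̄ₕ = 2033·79 + 561·28 + 623·115 + 1722·28 + 2113·56 + 473·60 = 160607 + 15708 + 71645 + 48216 + 118328 + 28380 = 442884.
Divide by N: 442884 / 7525 = 58.8550... → 58.86.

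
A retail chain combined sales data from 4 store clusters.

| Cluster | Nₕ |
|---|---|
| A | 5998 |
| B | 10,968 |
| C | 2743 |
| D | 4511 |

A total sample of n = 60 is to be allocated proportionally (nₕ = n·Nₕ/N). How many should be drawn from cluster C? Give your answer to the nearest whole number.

7

Share of cluster C = 2743/24220 = 0.11325.
Allocate 60 × 0.11325 = 6.795... → 7.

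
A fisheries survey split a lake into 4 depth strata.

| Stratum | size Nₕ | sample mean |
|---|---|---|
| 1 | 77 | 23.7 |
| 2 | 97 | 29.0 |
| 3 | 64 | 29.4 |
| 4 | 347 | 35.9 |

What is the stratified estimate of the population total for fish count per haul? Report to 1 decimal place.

18976.8

Estimate total by summing Nₕ·x̄ₕ over strata.
77·23.7 + 97·29.0 + 64·29.4 + 347·35.9 = 1824.9 + 2813 + 1881.6 + 12457.3 = 18976.8.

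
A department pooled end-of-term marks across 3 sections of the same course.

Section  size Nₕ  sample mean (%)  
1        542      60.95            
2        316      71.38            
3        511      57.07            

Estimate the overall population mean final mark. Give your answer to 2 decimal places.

N = 1369; weights Wₕ = Nₕ/N = (0.3959, 0.2308, 0.3733).
x̄_st = Σ Wₕ·x̄ₕ = 0.3959·60.95 + 0.2308·71.38 + 0.3733·57.07 ≈ 61.9092...
→ 61.91.

61.91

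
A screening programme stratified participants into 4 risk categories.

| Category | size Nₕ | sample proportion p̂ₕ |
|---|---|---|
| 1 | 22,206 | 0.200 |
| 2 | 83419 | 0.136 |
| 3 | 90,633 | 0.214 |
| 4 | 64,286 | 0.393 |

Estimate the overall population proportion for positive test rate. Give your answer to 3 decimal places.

0.232

Wₕ = Nₕ/N with N = 260544: 0.0852, 0.3202, 0.3479, 0.2467.
p̂_st = 0.0852·0.200 + 0.3202·0.136 + 0.3479·0.214 + 0.2467·0.393 ≈ 0.23200... → 0.232.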